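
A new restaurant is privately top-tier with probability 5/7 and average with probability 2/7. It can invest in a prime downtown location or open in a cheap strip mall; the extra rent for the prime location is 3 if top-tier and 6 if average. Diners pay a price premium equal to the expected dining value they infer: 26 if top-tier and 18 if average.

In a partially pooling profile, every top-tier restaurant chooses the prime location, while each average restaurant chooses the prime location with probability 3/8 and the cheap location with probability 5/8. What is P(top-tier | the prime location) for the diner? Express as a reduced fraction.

P(the prime location) = (5/7)·1 + (2/7)·(3/8) = 23/28.
By Bayes' rule, P(top-tier | the prime location) = (5/7) / (23/28) = 20/23.

20/23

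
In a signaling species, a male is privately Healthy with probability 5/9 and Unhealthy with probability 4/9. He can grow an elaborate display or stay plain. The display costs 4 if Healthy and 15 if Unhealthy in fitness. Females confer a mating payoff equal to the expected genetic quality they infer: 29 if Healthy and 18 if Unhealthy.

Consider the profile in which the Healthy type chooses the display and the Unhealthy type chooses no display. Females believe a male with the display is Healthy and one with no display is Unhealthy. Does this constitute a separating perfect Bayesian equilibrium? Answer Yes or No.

Under these beliefs, the display earns mating payoff 29 and no display earns mating payoff 18.
Healthy: the display nets 29 − 4 = 25; no display nets 18. Healthy prefers the display.
Unhealthy: the display nets 29 − 15 = 14; no display nets 18. Unhealthy prefers no display.
Neither type deviates, so the separating profile is an equilibrium.

Yes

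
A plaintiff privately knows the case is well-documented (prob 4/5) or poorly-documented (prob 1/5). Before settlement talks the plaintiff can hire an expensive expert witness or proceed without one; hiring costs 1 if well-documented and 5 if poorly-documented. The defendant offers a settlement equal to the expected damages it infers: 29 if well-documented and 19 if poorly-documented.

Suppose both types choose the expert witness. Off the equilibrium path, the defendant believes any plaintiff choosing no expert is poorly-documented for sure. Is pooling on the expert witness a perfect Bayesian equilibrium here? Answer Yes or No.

On path, the defendant holds the prior and pays 4/5·29 + 1/5·19 = 27. Off path (no expert), believing poorly-documented, it pays 19.
well-documented: the expert witness nets 27 − 1 = 26; no expert nets 19. well-documented stays.
poorly-documented: the expert witness nets 27 − 5 = 22; no expert nets 19. poorly-documented stays.
No type deviates, so pooling is sustained.

Yes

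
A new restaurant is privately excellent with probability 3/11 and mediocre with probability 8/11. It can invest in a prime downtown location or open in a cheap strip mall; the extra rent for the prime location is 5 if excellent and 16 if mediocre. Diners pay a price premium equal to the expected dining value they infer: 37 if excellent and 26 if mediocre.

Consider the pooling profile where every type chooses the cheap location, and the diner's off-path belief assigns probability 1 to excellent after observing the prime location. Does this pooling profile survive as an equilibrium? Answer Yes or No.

On path, the diner holds the prior and pays 3/11·37 + 8/11·26 = 29. Off path (the prime location), believing excellent, it pays 37.
excellent: the cheap location nets 29; the prime location nets 37 − 5 = 32. excellent would deviate.
mediocre: the cheap location nets 29; the prime location nets 37 − 16 = 21. mediocre stays.
A type deviates, so pooling fails.

No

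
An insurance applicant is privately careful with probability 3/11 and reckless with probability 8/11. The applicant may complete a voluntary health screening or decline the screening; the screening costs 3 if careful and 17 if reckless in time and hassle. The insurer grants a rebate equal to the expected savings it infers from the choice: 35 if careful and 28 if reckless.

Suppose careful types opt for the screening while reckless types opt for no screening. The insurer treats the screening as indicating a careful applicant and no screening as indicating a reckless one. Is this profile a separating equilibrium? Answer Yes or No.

Under these beliefs, the screening earns rebate 35 and no screening earns rebate 28.
careful: the screening nets 35 − 3 = 32; no screening nets 28. careful prefers the screening.
reckless: the screening nets 35 − 17 = 18; no screening nets 28. reckless prefers no screening.
Neither type deviates, so the separating profile is an equilibrium.

Yes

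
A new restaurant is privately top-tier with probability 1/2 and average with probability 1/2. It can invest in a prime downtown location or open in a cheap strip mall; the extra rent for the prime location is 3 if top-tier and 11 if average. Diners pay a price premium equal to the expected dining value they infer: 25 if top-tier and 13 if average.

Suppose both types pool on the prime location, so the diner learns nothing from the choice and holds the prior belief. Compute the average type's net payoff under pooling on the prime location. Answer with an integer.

Pooled price premium = 1/2·25 + 1/2·13 = 19.
average pays cost 11 for the prime location, so net payoff = 19 − 11 = 8.

8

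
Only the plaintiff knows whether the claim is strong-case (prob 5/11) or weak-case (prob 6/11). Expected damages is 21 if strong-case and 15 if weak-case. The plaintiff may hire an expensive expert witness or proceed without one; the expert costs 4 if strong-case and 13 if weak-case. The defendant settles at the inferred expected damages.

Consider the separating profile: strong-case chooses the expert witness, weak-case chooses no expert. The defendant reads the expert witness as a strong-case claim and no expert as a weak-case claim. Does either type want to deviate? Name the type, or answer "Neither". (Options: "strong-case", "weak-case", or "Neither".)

The expert witness pays 21; no expert pays 15.
strong-case: assigned the expert witness, nets 21 − 4 = 17; deviating to no expert nets 15.
weak-case: assigned no expert, nets 15; deviating to the expert witness nets 21 − 13 = 8.
Both types strictly prefer their assigned action; no profitable deviation.

Neither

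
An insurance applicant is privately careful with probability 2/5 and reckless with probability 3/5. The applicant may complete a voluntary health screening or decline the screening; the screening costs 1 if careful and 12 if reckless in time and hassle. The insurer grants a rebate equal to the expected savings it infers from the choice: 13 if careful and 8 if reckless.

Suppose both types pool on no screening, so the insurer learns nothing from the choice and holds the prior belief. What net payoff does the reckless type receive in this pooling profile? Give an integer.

Pooled rebate = 2/5·13 + 3/5·8 = 10.
reckless pays no cost for no screening, so net payoff = 10.

10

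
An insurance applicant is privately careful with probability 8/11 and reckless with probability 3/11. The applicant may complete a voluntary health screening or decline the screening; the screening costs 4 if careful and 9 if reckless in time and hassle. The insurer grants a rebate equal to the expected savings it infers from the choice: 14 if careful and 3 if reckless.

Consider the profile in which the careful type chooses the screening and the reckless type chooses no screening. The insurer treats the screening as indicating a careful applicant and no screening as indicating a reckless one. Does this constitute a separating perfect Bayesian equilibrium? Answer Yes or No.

No

Under these beliefs, the screening earns rebate 14 and no screening earns rebate 3.
careful: the screening nets 14 − 4 = 10; no screening nets 3. careful prefers the screening.
reckless: the screening nets 14 − 9 = 5; no screening nets 3. reckless would deviate to the screening.
reckless has a profitable deviation, so the profile is not an equilibrium.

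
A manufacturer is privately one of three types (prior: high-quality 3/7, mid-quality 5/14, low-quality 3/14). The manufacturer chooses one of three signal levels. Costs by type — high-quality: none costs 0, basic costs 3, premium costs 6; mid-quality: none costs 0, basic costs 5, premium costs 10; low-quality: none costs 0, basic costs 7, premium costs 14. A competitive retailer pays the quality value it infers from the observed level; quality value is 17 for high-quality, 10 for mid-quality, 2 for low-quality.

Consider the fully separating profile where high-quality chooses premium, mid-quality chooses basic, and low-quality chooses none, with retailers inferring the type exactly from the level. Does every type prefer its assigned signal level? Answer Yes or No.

Separating prices: premium → 17, basic → 10, none → 2.
high-quality (assigned premium): none: 2 − 0 = 2; basic: 10 − 3 = 7; premium: 17 − 6 = 11. high-quality stays.
mid-quality (assigned basic): none: 2 − 0 = 2; basic: 10 − 5 = 5; premium: 17 − 10 = 7. mid-quality prefers premium.
low-quality (assigned none): none: 2 − 0 = 2; basic: 10 − 7 = 3; premium: 17 − 14 = 3. low-quality prefers basic.
At least one type deviates; the separating profile fails.

No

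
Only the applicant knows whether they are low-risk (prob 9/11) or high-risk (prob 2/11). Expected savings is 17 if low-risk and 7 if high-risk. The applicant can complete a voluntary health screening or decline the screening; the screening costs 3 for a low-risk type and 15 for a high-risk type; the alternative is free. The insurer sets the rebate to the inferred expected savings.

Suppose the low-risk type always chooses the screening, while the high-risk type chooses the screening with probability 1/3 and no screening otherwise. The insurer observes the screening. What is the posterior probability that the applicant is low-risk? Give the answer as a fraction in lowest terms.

P(the screening) = (9/11)·1 + (2/11)·(1/3) = 29/33.
By Bayes' rule, P(low-risk | the screening) = (9/11) / (29/33) = 27/29.

27/29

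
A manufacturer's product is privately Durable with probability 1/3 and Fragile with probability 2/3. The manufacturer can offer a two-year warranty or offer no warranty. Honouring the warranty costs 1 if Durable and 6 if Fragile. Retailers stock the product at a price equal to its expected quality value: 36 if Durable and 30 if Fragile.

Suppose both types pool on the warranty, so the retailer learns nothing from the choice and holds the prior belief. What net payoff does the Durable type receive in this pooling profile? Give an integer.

31

Pooled price = 1/3·36 + 2/3·30 = 32.
Durable pays cost 1 for the warranty, so net payoff = 32 − 1 = 31.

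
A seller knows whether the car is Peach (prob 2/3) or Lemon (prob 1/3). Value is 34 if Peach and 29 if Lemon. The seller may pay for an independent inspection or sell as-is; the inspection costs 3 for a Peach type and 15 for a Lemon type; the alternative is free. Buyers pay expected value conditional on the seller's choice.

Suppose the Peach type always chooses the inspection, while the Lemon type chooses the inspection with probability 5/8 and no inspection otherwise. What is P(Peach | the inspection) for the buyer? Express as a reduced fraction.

P(the inspection) = (2/3)·1 + (1/3)·(5/8) = 7/8.
By Bayes' rule, P(Peach | the inspection) = (2/3) / (7/8) = 16/21.

16/21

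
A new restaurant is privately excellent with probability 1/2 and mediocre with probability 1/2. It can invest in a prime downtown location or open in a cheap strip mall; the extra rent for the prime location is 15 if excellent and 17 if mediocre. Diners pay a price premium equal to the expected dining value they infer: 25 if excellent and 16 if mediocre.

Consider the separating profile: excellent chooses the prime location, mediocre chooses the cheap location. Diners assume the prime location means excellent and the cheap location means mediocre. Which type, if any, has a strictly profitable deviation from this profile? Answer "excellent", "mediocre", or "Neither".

The prime location pays 25; the cheap location pays 16.
excellent: assigned the prime location, nets 25 − 15 = 10; deviating to the cheap location nets 16.
mediocre: assigned the cheap location, nets 16; deviating to the prime location nets 25 − 17 = 8.
The excellent type gains 6 by deviating.

excellent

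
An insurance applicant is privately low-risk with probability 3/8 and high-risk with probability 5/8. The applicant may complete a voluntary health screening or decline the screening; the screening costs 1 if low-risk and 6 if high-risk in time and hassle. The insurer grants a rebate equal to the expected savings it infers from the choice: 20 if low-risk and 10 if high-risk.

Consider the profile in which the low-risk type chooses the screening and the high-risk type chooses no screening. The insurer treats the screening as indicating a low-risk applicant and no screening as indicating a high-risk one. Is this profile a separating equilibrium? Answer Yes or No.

No

Under these beliefs, the screening earns rebate 20 and no screening earns rebate 10.
low-risk: the screening nets 20 − 1 = 19; no screening nets 10. low-risk prefers the screening.
high-risk: the screening nets 20 − 6 = 14; no screening nets 10. high-risk would deviate to the screening.
high-risk has a profitable deviation, so the profile is not an equilibrium.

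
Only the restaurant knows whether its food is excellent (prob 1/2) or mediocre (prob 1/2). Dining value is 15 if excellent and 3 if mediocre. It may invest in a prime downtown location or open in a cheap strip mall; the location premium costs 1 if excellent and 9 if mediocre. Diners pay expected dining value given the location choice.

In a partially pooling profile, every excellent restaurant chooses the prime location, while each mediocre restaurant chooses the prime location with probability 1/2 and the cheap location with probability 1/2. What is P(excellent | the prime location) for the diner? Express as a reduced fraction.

P(the prime location) = (1/2)·1 + (1/2)·(1/2) = 3/4.
By Bayes' rule, P(excellent | the prime location) = (1/2) / (3/4) = 2/3.

2/3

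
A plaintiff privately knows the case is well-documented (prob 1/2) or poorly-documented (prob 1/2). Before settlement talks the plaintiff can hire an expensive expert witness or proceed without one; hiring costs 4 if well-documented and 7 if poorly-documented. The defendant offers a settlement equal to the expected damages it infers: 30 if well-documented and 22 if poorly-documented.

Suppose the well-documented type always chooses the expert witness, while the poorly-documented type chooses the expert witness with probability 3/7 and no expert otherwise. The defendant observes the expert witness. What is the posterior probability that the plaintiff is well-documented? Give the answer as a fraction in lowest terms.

P(the expert witness) = (1/2)·1 + (1/2)·(3/7) = 5/7.
By Bayes' rule, P(well-documented | the expert witness) = (1/2) / (5/7) = 7/10.

7/10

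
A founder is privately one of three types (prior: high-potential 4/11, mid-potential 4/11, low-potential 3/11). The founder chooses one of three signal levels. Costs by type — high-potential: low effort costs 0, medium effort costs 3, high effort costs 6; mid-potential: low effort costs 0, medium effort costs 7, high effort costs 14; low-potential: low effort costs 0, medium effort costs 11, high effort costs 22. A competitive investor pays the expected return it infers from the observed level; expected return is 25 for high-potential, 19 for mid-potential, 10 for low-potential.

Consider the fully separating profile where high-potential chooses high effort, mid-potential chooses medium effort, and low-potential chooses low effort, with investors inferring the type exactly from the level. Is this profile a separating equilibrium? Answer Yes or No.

Yes

Separating valuations: high effort → 25, medium effort → 19, low effort → 10.
high-potential (assigned high effort): low effort: 10 − 0 = 10; medium effort: 19 − 3 = 16; high effort: 25 − 6 = 19. high-potential stays.
mid-potential (assigned medium effort): low effort: 10 − 0 = 10; medium effort: 19 − 7 = 12; high effort: 25 − 14 = 11. mid-potential stays.
low-potential (assigned low effort): low effort: 10 − 0 = 10; medium effort: 19 − 11 = 8; high effort: 25 − 22 = 3. low-potential stays.
Every type prefers its assigned level; separation holds.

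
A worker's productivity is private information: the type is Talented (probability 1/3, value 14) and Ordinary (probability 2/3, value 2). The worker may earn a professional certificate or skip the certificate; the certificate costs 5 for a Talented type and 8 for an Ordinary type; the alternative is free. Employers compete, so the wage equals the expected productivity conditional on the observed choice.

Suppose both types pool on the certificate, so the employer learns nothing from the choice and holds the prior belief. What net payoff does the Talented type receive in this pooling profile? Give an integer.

1

Pooled wage = 1/3·14 + 2/3·2 = 6.
Talented pays cost 5 for the certificate, so net payoff = 6 − 5 = 1.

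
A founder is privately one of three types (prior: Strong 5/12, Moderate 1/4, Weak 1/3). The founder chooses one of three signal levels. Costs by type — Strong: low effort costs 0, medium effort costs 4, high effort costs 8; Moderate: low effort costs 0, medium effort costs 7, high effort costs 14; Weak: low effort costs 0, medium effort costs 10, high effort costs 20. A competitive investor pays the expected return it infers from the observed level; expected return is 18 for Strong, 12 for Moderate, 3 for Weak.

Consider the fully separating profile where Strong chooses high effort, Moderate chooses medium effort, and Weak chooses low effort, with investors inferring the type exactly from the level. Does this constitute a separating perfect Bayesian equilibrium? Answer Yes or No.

Separating valuations: high effort → 18, medium effort → 12, low effort → 3.
Strong (assigned high effort): low effort: 3 − 0 = 3; medium effort: 12 − 4 = 8; high effort: 18 − 8 = 10. Strong stays.
Moderate (assigned medium effort): low effort: 3 − 0 = 3; medium effort: 12 − 7 = 5; high effort: 18 − 14 = 4. Moderate stays.
Weak (assigned low effort): low effort: 3 − 0 = 3; medium effort: 12 − 10 = 2; high effort: 18 − 20 = -2. Weak stays.
Every type prefers its assigned level; separation holds.

Yes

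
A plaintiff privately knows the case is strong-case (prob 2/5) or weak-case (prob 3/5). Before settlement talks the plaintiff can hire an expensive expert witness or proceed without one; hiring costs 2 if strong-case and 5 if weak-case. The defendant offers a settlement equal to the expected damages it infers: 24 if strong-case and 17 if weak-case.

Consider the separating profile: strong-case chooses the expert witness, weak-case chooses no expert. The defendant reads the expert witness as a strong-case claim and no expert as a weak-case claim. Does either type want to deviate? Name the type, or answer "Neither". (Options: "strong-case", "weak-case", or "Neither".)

weak-case

The expert witness pays 24; no expert pays 17.
strong-case: assigned the expert witness, nets 24 − 2 = 22; deviating to no expert nets 17.
weak-case: assigned no expert, nets 17; deviating to the expert witness nets 24 − 5 = 19.
The weak-case type gains 2 by deviating.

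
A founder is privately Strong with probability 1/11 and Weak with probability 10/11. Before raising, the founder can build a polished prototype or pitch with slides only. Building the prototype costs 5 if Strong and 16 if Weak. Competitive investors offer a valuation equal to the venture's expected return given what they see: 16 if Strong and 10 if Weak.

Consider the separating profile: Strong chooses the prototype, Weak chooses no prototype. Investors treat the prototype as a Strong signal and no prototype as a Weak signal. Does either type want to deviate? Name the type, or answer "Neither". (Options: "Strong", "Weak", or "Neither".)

Neither

The prototype pays 16; no prototype pays 10.
Strong: assigned the prototype, nets 16 − 5 = 11; deviating to no prototype nets 10.
Weak: assigned no prototype, nets 10; deviating to the prototype nets 16 − 16 = 0.
Both types strictly prefer their assigned action; no profitable deviation.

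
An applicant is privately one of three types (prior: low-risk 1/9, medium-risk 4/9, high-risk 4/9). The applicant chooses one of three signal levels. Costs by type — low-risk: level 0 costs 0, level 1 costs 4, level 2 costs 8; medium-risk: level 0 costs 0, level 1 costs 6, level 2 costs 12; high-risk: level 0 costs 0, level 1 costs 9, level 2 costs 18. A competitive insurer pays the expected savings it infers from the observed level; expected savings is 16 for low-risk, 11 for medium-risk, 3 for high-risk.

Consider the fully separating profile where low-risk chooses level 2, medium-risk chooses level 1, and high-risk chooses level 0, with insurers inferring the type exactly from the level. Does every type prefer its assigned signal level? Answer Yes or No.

Yes

Separating rebates: level 2 → 16, level 1 → 11, level 0 → 3.
low-risk (assigned level 2): level 0: 3 − 0 = 3; level 1: 11 − 4 = 7; level 2: 16 − 8 = 8. low-risk stays.
medium-risk (assigned level 1): level 0: 3 − 0 = 3; level 1: 11 − 6 = 5; level 2: 16 − 12 = 4. medium-risk stays.
high-risk (assigned level 0): level 0: 3 − 0 = 3; level 1: 11 − 9 = 2; level 2: 16 − 18 = -2. high-risk stays.
Every type prefers its assigned level; separation holds.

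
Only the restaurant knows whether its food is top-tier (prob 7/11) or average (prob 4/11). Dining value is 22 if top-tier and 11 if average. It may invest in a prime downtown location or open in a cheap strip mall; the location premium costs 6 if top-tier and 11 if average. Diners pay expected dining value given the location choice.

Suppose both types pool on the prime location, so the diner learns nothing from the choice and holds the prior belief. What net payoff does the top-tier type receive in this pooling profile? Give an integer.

Pooled price premium = 7/11·22 + 4/11·11 = 18.
top-tier pays cost 6 for the prime location, so net payoff = 18 − 6 = 12.

12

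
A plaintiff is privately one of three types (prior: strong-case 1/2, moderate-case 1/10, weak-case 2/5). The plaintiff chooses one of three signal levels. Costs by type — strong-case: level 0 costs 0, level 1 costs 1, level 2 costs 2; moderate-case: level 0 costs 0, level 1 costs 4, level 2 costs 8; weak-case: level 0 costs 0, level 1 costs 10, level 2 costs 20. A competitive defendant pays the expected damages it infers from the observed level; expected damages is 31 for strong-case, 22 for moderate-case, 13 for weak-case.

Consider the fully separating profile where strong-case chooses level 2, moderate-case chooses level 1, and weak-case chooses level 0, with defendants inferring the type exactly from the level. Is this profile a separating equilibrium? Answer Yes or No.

Separating settlements: level 2 → 31, level 1 → 22, level 0 → 13.
strong-case (assigned level 2): level 0: 13 − 0 = 13; level 1: 22 − 1 = 21; level 2: 31 − 2 = 29. strong-case stays.
moderate-case (assigned level 1): level 0: 13 − 0 = 13; level 1: 22 − 4 = 18; level 2: 31 − 8 = 23. moderate-case prefers level 2.
weak-case (assigned level 0): level 0: 13 − 0 = 13; level 1: 22 − 10 = 12; level 2: 31 − 20 = 11. weak-case stays.
At least one type deviates; the separating profile fails.

No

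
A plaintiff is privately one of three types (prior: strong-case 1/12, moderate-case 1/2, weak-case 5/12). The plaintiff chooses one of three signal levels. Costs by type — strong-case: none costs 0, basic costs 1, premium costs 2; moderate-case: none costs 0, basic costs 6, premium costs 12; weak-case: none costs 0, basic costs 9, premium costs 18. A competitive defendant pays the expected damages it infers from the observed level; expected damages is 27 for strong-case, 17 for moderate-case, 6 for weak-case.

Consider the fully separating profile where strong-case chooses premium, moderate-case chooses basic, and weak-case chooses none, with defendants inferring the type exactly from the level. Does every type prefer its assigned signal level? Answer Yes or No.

Separating settlements: premium → 27, basic → 17, none → 6.
strong-case (assigned premium): none: 6 − 0 = 6; basic: 17 − 1 = 16; premium: 27 − 2 = 25. strong-case stays.
moderate-case (assigned basic): none: 6 − 0 = 6; basic: 17 − 6 = 11; premium: 27 − 12 = 15. moderate-case prefers premium.
weak-case (assigned none): none: 6 − 0 = 6; basic: 17 − 9 = 8; premium: 27 − 18 = 9. weak-case prefers premium.
At least one type deviates; the separating profile fails.

No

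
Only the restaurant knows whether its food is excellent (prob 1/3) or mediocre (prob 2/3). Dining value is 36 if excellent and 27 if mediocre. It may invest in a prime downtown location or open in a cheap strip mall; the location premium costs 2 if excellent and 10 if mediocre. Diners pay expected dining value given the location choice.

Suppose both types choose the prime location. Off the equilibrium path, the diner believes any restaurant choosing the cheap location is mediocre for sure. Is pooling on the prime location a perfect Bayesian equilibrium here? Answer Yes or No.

No

On path, the diner holds the prior and pays 1/3·36 + 2/3·27 = 30. Off path (the cheap location), believing mediocre, it pays 27.
excellent: the prime location nets 30 − 2 = 28; the cheap location nets 27. excellent stays.
mediocre: the prime location nets 30 − 10 = 20; the cheap location nets 27. mediocre would deviate.
A type deviates, so pooling fails.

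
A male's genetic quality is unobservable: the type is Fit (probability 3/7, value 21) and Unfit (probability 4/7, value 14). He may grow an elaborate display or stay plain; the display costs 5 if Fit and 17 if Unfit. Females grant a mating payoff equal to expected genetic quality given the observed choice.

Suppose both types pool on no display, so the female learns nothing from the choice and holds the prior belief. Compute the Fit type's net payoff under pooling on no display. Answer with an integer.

17

Pooled mating payoff = 3/7·21 + 4/7·14 = 17.
Fit pays no cost for no display, so net payoff = 17.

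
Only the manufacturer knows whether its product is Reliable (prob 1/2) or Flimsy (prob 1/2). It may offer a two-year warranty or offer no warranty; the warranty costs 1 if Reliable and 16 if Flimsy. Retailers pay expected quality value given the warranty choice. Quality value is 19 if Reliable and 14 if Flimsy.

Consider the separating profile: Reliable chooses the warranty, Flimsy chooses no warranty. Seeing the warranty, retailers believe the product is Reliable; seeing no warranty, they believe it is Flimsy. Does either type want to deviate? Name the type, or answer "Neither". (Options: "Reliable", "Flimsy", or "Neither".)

The warranty pays 19; no warranty pays 14.
Reliable: assigned the warranty, nets 19 − 1 = 18; deviating to no warranty nets 14.
Flimsy: assigned no warranty, nets 14; deviating to the warranty nets 19 − 16 = 3.
Both types strictly prefer their assigned action; no profitable deviation.

Neither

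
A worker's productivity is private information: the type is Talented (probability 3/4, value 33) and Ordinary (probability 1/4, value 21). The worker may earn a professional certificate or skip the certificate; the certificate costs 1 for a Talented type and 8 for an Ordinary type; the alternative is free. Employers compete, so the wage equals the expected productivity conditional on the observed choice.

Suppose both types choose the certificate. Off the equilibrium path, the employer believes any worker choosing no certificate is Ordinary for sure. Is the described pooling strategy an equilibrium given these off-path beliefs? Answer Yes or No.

On path, the employer holds the prior and pays 3/4·33 + 1/4·21 = 30. Off path (no certificate), believing Ordinary, it pays 21.
Talented: the certificate nets 30 − 1 = 29; no certificate nets 21. Talented stays.
Ordinary: the certificate nets 30 − 8 = 22; no certificate nets 21. Ordinary stays.
No type deviates, so pooling is sustained.

Yes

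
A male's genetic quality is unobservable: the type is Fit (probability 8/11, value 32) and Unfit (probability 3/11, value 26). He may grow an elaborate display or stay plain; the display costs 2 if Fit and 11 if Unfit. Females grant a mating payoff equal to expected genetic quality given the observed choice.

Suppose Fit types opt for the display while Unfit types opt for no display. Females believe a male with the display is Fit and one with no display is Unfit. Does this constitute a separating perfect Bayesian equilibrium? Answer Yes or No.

Under these beliefs, the display earns mating payoff 32 and no display earns mating payoff 26.
Fit: the display nets 32 − 2 = 30; no display nets 26. Fit prefers the display.
Unfit: the display nets 32 − 11 = 21; no display nets 26. Unfit prefers no display.
Neither type deviates, so the separating profile is an equilibrium.

Yes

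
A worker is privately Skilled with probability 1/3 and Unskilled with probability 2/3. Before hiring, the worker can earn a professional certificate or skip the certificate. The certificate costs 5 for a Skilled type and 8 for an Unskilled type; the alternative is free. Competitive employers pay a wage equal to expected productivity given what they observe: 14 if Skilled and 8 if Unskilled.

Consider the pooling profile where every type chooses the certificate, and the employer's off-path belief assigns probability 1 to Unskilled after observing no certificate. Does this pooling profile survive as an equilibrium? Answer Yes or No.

No

On path, the employer holds the prior and pays 1/3·14 + 2/3·8 = 10. Off path (no certificate), believing Unskilled, it pays 8.
Skilled: the certificate nets 10 − 5 = 5; no certificate nets 8. Skilled would deviate.
Unskilled: the certificate nets 10 − 8 = 2; no certificate nets 8. Unskilled would deviate.
A type deviates, so pooling fails.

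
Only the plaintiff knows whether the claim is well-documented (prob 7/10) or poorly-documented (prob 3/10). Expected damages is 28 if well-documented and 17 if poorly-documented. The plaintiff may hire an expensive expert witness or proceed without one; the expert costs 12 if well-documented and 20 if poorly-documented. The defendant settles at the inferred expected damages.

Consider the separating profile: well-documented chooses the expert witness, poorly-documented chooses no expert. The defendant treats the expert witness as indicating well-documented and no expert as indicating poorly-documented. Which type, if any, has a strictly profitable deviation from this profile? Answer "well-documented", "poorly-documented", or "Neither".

well-documented

The expert witness pays 28; no expert pays 17.
well-documented: assigned the expert witness, nets 28 − 12 = 16; deviating to no expert nets 17.
poorly-documented: assigned no expert, nets 17; deviating to the expert witness nets 28 − 20 = 8.
The well-documented type gains 1 by deviating.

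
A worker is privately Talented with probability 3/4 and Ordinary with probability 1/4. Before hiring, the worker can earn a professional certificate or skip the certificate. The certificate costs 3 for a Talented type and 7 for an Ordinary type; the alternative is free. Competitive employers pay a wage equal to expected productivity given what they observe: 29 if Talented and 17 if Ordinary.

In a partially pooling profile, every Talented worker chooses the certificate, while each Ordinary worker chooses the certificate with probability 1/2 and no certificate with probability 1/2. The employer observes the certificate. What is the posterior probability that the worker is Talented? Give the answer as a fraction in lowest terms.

6/7

P(the certificate) = (3/4)·1 + (1/4)·(1/2) = 7/8.
By Bayes' rule, P(Talented | the certificate) = (3/4) / (7/8) = 6/7.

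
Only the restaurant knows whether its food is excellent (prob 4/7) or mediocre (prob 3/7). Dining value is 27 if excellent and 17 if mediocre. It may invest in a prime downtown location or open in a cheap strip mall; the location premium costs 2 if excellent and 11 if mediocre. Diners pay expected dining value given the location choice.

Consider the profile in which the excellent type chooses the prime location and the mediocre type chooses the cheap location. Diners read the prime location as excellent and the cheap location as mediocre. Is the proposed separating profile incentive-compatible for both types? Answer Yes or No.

Yes

Under these beliefs, the prime location earns price premium 27 and the cheap location earns price premium 17.
excellent: the prime location nets 27 − 2 = 25; the cheap location nets 17. excellent prefers the prime location.
mediocre: the prime location nets 27 − 11 = 16; the cheap location nets 17. mediocre prefers the cheap location.
Neither type deviates, so the separating profile is an equilibrium.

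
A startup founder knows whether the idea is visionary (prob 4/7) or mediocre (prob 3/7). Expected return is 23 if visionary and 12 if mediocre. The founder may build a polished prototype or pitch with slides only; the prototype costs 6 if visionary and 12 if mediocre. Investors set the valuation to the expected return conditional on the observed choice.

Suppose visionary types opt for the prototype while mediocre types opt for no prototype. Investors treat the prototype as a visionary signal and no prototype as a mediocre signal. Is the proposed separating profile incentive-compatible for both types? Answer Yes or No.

Yes

Under these beliefs, the prototype earns valuation 23 and no prototype earns valuation 12.
visionary: the prototype nets 23 − 6 = 17; no prototype nets 12. visionary prefers the prototype.
mediocre: the prototype nets 23 − 12 = 11; no prototype nets 12. mediocre prefers no prototype.
Neither type deviates, so the separating profile is an equilibrium.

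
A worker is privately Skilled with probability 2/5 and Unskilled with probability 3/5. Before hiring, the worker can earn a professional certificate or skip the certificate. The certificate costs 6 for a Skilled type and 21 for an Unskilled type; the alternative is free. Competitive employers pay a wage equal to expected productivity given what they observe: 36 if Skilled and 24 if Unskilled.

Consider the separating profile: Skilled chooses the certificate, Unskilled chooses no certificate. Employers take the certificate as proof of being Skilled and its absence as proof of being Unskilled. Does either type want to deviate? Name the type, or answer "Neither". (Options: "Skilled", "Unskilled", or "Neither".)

Neither

The certificate pays 36; no certificate pays 24.
Skilled: assigned the certificate, nets 36 − 6 = 30; deviating to no certificate nets 24.
Unskilled: assigned no certificate, nets 24; deviating to the certificate nets 36 − 21 = 15.
Both types strictly prefer their assigned action; no profitable deviation.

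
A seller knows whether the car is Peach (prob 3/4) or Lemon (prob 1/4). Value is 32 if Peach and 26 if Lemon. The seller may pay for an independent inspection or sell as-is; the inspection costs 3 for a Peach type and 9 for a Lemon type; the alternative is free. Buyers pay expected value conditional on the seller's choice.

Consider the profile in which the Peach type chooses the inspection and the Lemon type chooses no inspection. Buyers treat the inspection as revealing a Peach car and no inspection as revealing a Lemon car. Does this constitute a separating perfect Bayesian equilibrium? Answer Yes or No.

Under these beliefs, the inspection earns price 32 and no inspection earns price 26.
Peach: the inspection nets 32 − 3 = 29; no inspection nets 26. Peach prefers the inspection.
Lemon: the inspection nets 32 − 9 = 23; no inspection nets 26. Lemon prefers no inspection.
Neither type deviates, so the separating profile is an equilibrium.

Yes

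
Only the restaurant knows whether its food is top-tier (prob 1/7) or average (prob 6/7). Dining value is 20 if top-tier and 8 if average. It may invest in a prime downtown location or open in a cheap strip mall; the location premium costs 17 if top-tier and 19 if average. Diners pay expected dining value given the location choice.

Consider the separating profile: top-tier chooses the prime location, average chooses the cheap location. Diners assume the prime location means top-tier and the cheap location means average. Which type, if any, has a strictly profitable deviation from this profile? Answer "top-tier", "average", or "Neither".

top-tier

The prime location pays 20; the cheap location pays 8.
top-tier: assigned the prime location, nets 20 − 17 = 3; deviating to the cheap location nets 8.
average: assigned the cheap location, nets 8; deviating to the prime location nets 20 − 19 = 1.
The top-tier type gains 5 by deviating.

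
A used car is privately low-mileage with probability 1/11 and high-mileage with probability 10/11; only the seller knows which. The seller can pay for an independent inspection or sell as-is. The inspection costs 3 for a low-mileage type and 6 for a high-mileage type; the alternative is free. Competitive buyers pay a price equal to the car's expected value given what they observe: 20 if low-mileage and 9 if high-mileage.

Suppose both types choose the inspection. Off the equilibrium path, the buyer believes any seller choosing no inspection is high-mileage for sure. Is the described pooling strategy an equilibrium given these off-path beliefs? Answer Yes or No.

On path, the buyer holds the prior and pays 1/11·20 + 10/11·9 = 10. Off path (no inspection), believing high-mileage, it pays 9.
low-mileage: the inspection nets 10 − 3 = 7; no inspection nets 9. low-mileage would deviate.
high-mileage: the inspection nets 10 − 6 = 4; no inspection nets 9. high-mileage would deviate.
A type deviates, so pooling fails.

No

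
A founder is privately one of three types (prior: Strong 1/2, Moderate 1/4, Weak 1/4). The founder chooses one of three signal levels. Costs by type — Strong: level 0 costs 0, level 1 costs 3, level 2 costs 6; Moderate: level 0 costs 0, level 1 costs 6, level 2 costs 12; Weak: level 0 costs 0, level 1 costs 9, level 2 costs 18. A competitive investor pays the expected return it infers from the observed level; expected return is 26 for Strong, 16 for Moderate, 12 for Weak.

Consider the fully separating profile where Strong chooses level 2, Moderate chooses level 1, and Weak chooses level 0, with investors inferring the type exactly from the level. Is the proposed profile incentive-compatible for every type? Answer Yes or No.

Separating valuations: level 2 → 26, level 1 → 16, level 0 → 12.
Strong (assigned level 2): level 0: 12 − 0 = 12; level 1: 16 − 3 = 13; level 2: 26 − 6 = 20. Strong stays.
Moderate (assigned level 1): level 0: 12 − 0 = 12; level 1: 16 − 6 = 10; level 2: 26 − 12 = 14. Moderate prefers level 2.
Weak (assigned level 0): level 0: 12 − 0 = 12; level 1: 16 − 9 = 7; level 2: 26 − 18 = 8. Weak stays.
At least one type deviates; the separating profile fails.

No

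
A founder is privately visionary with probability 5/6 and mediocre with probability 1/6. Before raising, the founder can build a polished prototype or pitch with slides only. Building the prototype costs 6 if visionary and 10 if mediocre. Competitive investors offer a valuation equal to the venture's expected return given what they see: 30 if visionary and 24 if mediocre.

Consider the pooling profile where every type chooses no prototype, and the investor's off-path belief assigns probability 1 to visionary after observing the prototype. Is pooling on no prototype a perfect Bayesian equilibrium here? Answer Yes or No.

Yes

On path, the investor holds the prior and pays 5/6·30 + 1/6·24 = 29. Off path (the prototype), believing visionary, it pays 30.
visionary: no prototype nets 29; the prototype nets 30 − 6 = 24. visionary stays.
mediocre: no prototype nets 29; the prototype nets 30 − 10 = 20. mediocre stays.
No type deviates, so pooling is sustained.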